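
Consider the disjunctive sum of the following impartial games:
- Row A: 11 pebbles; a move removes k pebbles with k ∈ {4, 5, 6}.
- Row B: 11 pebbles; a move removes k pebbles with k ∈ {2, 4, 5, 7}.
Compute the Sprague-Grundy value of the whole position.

1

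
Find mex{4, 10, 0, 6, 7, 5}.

1

0 is in the set but 1 is not, so the mex is 1.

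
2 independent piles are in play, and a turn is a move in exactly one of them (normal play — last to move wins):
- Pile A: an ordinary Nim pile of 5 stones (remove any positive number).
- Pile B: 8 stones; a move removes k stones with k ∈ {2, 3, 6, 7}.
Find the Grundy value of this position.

Pile A is a plain Nim pile of size 5, so its Grundy value is 5.
Build the Grundy sequence for pile B with g(k) = mex{g(k−s) : s ∈ {2, 3, 6, 7}, s ≤ k}:
k:     0  1  2  3  4  5  6  7  8
g(k):  0  0  1  1  2  0  3  1  2
So g(8) = 2.
By the Sprague-Grundy theorem, the Grundy value of a sum of independent games is the XOR of the component values.
Combined value = 5 ⊕ 2 = 7.

7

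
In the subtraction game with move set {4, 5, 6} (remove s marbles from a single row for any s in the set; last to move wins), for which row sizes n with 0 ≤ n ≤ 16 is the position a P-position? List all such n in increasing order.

Grundy values for subtraction set {4, 5, 6}:
k:     0  1  2  3  4  5  6  7  8  9 10 11 12 13 14 15 16
g(k):  0  0  0  0  1  1  1  1  2  2  0  0  0  0  1  1  1
The P-positions (g = 0) in 0..16 are 0, 1, 2, 3, 10, 11, 12, 13.

0, 1, 2, 3, 10, 11, 12, 13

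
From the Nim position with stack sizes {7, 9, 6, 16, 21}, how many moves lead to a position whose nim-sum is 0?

Nim-sum: 7 XOR 9 XOR 6 XOR 16 XOR 21 = 13.
The overall nim-sum is X = 13. A stack of size p has a winning move iff p XOR X < p (reduce it to p XOR X).
  7: 7 XOR 13 = 10 ≥ 7 — no move.
  9: 9 XOR 13 = 4 < 9 — winning move (to 4).
  6: 6 XOR 13 = 11 ≥ 6 — no move.
  16: 16 XOR 13 = 29 ≥ 16 — no move.
  21: 21 XOR 13 = 24 ≥ 21 — no move.
That gives 1 winning move.

1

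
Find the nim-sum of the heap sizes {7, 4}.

3

In binary:
  111  (7)
  100  (4)
  ---
  011  (3)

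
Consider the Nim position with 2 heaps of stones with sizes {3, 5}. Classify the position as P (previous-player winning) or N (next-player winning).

Nim-sum: 3 ^ 5 = 6.
The nim-sum is 6 ≠ 0, so this is an N-position: the player to move can win.

N-position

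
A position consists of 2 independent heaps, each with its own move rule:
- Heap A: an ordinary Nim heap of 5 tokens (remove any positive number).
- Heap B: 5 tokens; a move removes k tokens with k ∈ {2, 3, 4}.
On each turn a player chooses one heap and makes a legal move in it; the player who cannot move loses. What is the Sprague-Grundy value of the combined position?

7

Heap A is a plain Nim heap of size 5, so its Grundy value is 5.
For heap B, compute g(0), g(1), … with moves {2, 3, 4}:
g(0) = mex{} = 0
g(1) = mex{} = 0
g(2) = mex{0} = 1
g(3) = mex{0} = 1
g(4) = mex{0,1} = 2
g(5) = mex{0,1} = 2
So g(5) = 2.
The value of a disjunctive sum is the nim-sum of the parts.
Combined value = 5 XOR 2 = 7.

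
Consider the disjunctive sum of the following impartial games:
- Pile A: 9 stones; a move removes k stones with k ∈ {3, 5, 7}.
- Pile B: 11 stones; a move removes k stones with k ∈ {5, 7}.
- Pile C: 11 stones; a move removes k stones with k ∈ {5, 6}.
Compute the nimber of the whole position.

1

For pile A, compute g(0), g(1), … with moves {3, 5, 7}:
g(0) = mex{} = 0
g(1) = mex{} = 0
g(2) = mex{} = 0
g(3) = mex{0} = 1
g(4) = mex{0} = 1
g(5) = mex{0} = 1
g(6) = mex{0,1} = 2
g(7) = mex{0,1} = 2
g(8) = mex{0,1} = 2
g(9) = mex{0,1,2} = 3
So g(9) = 3.
Grundy values for pile B (subtraction set {5, 7}):
k:     0  1  2  3  4  5  6  7  8  9 10 11
g(k):  0  0  0  0  0  1  1  1  1  1  2  2
So g(11) = 2.
Build the Grundy sequence for pile C with g(k) = mex{g(k−s) : s ∈ {5, 6}, s ≤ k}:
k:     0  1  2  3  4  5  6  7  8  9 10 11
g(k):  0  0  0  0  0  1  1  1  1  1  2  0
So g(11) = 0.
By the Sprague-Grundy theorem, the Grundy value of a sum of independent games is the XOR of the component values.
Combined value = 3 ⊕ 2 ⊕ 0 = 1.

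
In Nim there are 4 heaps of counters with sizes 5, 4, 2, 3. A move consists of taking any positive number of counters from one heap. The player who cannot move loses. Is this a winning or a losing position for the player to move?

Losing position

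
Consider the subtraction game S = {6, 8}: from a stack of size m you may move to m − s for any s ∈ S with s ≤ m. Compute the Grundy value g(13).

2

Build the Grundy sequence with g(k) = mex{g(k−s) : s ∈ {6, 8}, s ≤ k}:
k:     0  1  2  3  4  5  6  7  8  9 10 11 12 13
g(k):  0  0  0  0  0  0  1  1  1  1  1  1  2  2
So g(13) = 2.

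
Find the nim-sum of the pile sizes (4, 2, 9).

In binary:
  0100  (4)
  0010  (2)
  1001  (9)
  ----
  1111  (15)

15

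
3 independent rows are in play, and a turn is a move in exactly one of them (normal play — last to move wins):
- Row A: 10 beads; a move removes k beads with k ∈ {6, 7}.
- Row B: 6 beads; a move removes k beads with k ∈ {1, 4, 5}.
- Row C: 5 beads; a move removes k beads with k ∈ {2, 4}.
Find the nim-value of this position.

For row A, compute g(0), g(1), … with moves {6, 7}:
k:     0  1  2  3  4  5  6  7  8  9 10
g(k):  0  0  0  0  0  0  1  1  1  1  1
So g(10) = 1.
Build the Grundy sequence for row B with g(k) = mex{g(k−s) : s ∈ {1, 4, 5}, s ≤ k}:
k:     0  1  2  3  4  5  6
g(k):  0  1  0  1  2  3  2
So g(6) = 2.
Grundy values for row C (subtraction set {2, 4}):
g(0) = mex{} = 0
g(1) = mex{} = 0
g(2) = mex{0} = 1
g(3) = mex{0} = 1
g(4) = mex{0,1} = 2
g(5) = mex{0,1} = 2
So g(5) = 2.
By the Sprague-Grundy theorem, the Grundy value of a sum of independent games is the XOR of the component values.
Combined value = 1 XOR 2 XOR 2 = 1.

1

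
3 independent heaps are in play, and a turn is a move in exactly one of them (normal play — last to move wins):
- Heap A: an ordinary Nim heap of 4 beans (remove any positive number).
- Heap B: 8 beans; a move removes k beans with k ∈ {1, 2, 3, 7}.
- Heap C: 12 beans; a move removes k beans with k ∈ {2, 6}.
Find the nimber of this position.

Heap A is a plain Nim heap of size 4, so its Grundy value is 4.
Grundy values for heap B (subtraction set {1, 2, 3, 7}):
g(0) = mex{} = 0
g(1) = mex{0} = 1
g(2) = mex{0,1} = 2
g(3) = mex{0,1,2} = 3
g(4) = mex{1,2,3} = 0
g(5) = mex{0,2,3} = 1
g(6) = mex{0,1,3} = 2
g(7) = mex{0,1,2} = 3
g(8) = mex{1,2,3} = 0
So g(8) = 0.
Grundy values for heap C (subtraction set {2, 6}):
k:     0  1  2  3  4  5  6  7  8  9 10 11 12
g(k):  0  0  1  1  0  0  1  1  0  0  1  1  0
So g(12) = 0.
The value of a disjunctive sum is the nim-sum of the parts.
Combined value = 4 XOR 0 XOR 0 = 4.

4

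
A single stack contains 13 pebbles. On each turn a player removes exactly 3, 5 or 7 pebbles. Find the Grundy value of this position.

1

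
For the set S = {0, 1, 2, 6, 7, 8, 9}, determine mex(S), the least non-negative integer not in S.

The values 0, 1, 2 are all present; 3 is the first non-negative integer missing from the set.

3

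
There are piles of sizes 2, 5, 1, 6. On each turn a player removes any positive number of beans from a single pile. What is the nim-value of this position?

In binary:
  010  (2)
  101  (5)
  001  (1)
  110  (6)
  ---
  000  (0)

0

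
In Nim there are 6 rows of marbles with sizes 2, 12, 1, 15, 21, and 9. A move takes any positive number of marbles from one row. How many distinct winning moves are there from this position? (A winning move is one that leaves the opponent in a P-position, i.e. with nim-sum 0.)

Compute the nim-sum pairwise:
2 ^ 12 = 14
14 ^ 1 = 15
15 ^ 15 = 0
0 ^ 21 = 21
21 ^ 9 = 28
The overall nim-sum is X = 28. A row of size p has a winning move iff p XOR X < p (reduce it to p XOR X).
  2: 2 XOR 28 = 30 ≥ 2 — no move.
  12: 12 XOR 28 = 16 ≥ 12 — no move.
  1: 1 XOR 28 = 29 ≥ 1 — no move.
  15: 15 XOR 28 = 19 ≥ 15 — no move.
  21: 21 XOR 28 = 9 < 21 — winning move (to 9).
  9: 9 XOR 28 = 21 ≥ 9 — no move.
That gives 1 winning move.

1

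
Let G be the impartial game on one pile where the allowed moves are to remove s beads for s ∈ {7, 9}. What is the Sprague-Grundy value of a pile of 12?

Grundy values for subtraction set {7, 9}:
k:     0  1  2  3  4  5  6  7  8  9 10 11 12
g(k):  0  0  0  0  0  0  0  1  1  1  1  1  1
So g(12) = 1.

1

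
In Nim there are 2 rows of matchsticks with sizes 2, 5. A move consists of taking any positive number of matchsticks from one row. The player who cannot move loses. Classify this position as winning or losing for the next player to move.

Compute the nim-sum pairwise:
2 ^ 5 = 7
The nim-sum is 7 ≠ 0, so this is an N-position: the player to move can win.

Winning position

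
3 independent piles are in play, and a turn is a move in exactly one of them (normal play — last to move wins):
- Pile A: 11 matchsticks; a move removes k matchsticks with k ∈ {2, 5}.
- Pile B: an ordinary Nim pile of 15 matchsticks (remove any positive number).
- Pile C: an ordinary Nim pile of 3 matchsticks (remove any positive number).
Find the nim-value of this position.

12

Build the Grundy sequence for pile A with g(k) = mex{g(k−s) : s ∈ {2, 5}, s ≤ k}:
k:     0  1  2  3  4  5  6  7  8  9 10 11
g(k):  0  0  1  1  0  2  1  0  0  1  1  0
So g(11) = 0.
Pile B is a plain Nim pile of size 15, so its Grundy value is 15.
Pile C is a plain Nim pile of size 3, so its Grundy value is 3.
The value of a disjunctive sum is the nim-sum of the parts.
Combined value = 0 XOR 15 XOR 3 = 12.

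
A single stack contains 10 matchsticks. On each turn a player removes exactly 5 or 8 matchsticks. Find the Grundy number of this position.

2

Build the Grundy sequence with g(k) = mex{g(k−s) : s ∈ {5, 8}, s ≤ k}:
g(0) = mex{} = 0
g(1) = mex{} = 0
g(2) = mex{} = 0
g(3) = mex{} = 0
g(4) = mex{} = 0
g(5) = mex{0} = 1
g(6) = mex{0} = 1
g(7) = mex{0} = 1
g(8) = mex{0} = 1
g(9) = mex{0} = 1
g(10) = mex{0,1} = 2
So g(10) = 2.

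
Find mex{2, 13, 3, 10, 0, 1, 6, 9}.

4

The values 0, 1, 2, 3 are all present; 4 is the first non-negative integer missing from the set.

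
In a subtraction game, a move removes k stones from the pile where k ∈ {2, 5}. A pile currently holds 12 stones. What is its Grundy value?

2

Grundy values for subtraction set {2, 5}:
k:     0  1  2  3  4  5  6  7  8  9 10 11 12
g(k):  0  0  1  1  0  2  1  0  0  1  1  0  2
So g(12) = 2.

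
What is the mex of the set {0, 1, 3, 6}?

The values 0, 1 are all present; 2 is the first non-negative integer missing from the set.

2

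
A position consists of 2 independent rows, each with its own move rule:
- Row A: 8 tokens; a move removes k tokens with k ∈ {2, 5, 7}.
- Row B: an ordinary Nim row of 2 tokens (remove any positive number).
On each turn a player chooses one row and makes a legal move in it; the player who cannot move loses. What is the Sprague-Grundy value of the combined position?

Grundy values for row A (subtraction set {2, 5, 7}):
k:     0  1  2  3  4  5  6  7  8
g(k):  0  0  1  1  0  2  1  3  2
So g(8) = 2.
Row B is a plain Nim row of size 2, so its Grundy value is 2.
By the Sprague-Grundy theorem, the Grundy value of a sum of independent games is the XOR of the component values.
Combined value = 2 ⊕ 2 = 0.

0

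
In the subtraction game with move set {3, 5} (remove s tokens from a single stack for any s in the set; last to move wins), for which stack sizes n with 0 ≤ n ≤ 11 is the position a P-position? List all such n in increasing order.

0, 1, 2, 8, 9, 10

Compute g(0), g(1), … for moves {3, 5}:
k:     0  1  2  3  4  5  6  7  8  9 10 11
g(k):  0  0  0  1  1  1  2  2  0  0  0  1
The P-positions (g = 0) in 0..11 are 0, 1, 2, 8, 9, 10.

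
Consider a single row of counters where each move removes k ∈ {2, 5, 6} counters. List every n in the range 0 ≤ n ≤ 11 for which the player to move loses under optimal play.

Grundy values for subtraction set {2, 5, 6}:
k:     0  1  2  3  4  5  6  7  8  9 10 11
g(k):  0  0  1  1  0  2  1  3  0  2  1  0
The P-positions (g = 0) in 0..11 are 0, 1, 4, 8, 11.

0, 1, 4, 8, 11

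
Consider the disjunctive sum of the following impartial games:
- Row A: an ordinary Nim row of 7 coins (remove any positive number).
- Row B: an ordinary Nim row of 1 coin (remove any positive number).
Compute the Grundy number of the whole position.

6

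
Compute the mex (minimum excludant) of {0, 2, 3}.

1

0 is in the set but 1 is not, so the mex is 1.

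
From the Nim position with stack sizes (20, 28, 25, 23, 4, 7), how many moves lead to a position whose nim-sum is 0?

Nim-sum: 20 ⊕ 28 ⊕ 25 ⊕ 23 ⊕ 4 ⊕ 7 = 5.
The overall nim-sum is X = 5. A stack of size p has a winning move iff p XOR X < p (reduce it to p XOR X).
  20: 20 XOR 5 = 17 < 20 — winning move (to 17).
  28: 28 XOR 5 = 25 < 28 — winning move (to 25).
  25: 25 XOR 5 = 28 ≥ 25 — no move.
  23: 23 XOR 5 = 18 < 23 — winning move (to 18).
  4: 4 XOR 5 = 1 < 4 — winning move (to 1).
  7: 7 XOR 5 = 2 < 7 — winning move (to 2).
That gives 5 winning moves.

5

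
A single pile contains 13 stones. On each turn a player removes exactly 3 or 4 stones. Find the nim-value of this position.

2

Grundy values for subtraction set {3, 4}:
g(0) = mex{} = 0
g(1) = mex{} = 0
g(2) = mex{} = 0
g(3) = mex{0} = 1
g(4) = mex{0} = 1
g(5) = mex{0} = 1
g(6) = mex{0,1} = 2
g(7) = mex{1} = 0
g(8) = mex{1} = 0
g(9) = mex{1,2} = 0
g(10) = mex{0,2} = 1
g(11) = mex{0} = 1
g(12) = mex{0} = 1
g(13) = mex{0,1} = 2
So g(13) = 2.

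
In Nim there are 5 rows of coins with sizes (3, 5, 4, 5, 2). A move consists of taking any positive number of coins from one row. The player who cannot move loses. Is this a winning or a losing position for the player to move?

Winning position

Compute the nim-sum pairwise:
3 ⊕ 5 = 6
6 ⊕ 4 = 2
2 ⊕ 5 = 7
7 ⊕ 2 = 5
The nim-sum is 5 ≠ 0, so this is an N-position: the player to move can win.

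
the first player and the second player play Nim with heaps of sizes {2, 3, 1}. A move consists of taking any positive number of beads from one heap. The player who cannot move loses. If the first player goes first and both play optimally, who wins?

the second player wins

Write each in binary and XOR column by column:
  10  (2)
  11  (3)
  01  (1)
  --
  00  (0)
The nim-sum is 0, so this is a P-position: the player to move is in a losing position under optimal play; the first player is about to move from it and so loses — the second player wins.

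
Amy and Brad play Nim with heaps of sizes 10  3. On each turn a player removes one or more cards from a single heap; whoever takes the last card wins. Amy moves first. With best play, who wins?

Amy wins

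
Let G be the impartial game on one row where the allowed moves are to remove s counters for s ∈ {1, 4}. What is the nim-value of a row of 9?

Grundy values for subtraction set {1, 4}:
k:     0  1  2  3  4  5  6  7  8  9
g(k):  0  1  0  1  2  0  1  0  1  2
So g(9) = 2.

2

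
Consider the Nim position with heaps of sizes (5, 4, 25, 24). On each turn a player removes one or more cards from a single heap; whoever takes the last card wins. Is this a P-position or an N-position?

P-position

Write each in binary and XOR column by column:
  00101  (5)
  00100  (4)
  11001  (25)
  11000  (24)
  -----
  00000  (0)
The nim-sum is 0, so this is a P-position: the player to move is in a losing position under optimal play.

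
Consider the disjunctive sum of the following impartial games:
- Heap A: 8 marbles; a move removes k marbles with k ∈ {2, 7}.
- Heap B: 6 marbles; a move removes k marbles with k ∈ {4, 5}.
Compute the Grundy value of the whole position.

Grundy values for heap A (subtraction set {2, 7}):
g(0) = mex{} = 0
g(1) = mex{} = 0
g(2) = mex{0} = 1
g(3) = mex{0} = 1
g(4) = mex{1} = 0
g(5) = mex{1} = 0
g(6) = mex{0} = 1
g(7) = mex{0} = 1
g(8) = mex{0,1} = 2
So g(8) = 2.
Build the Grundy sequence for heap B with g(k) = mex{g(k−s) : s ∈ {4, 5}, s ≤ k}:
g(0) = mex{} = 0
g(1) = mex{} = 0
g(2) = mex{} = 0
g(3) = mex{} = 0
g(4) = mex{0} = 1
g(5) = mex{0} = 1
g(6) = mex{0} = 1
So g(6) = 1.
By the Sprague-Grundy theorem, the Grundy value of a sum of independent games is the XOR of the component values.
Combined value = 2 ⊕ 1 = 3.

3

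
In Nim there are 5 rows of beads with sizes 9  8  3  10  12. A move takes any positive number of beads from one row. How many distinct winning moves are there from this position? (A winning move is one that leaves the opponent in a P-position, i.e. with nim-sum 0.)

Nim-sum: 9 ⊕ 8 ⊕ 3 ⊕ 10 ⊕ 12 = 4.
The overall nim-sum is X = 4. A row of size p has a winning move iff p XOR X < p (reduce it to p XOR X).
  9: 9 XOR 4 = 13 ≥ 9 — no move.
  8: 8 XOR 4 = 12 ≥ 8 — no move.
  3: 3 XOR 4 = 7 ≥ 3 — no move.
  10: 10 XOR 4 = 14 ≥ 10 — no move.
  12: 12 XOR 4 = 8 < 12 — winning move (to 8).
That gives 1 winning move.

1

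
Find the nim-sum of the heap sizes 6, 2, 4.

0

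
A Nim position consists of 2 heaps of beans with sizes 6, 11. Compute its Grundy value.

13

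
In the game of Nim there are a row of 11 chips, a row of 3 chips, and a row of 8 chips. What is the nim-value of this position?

0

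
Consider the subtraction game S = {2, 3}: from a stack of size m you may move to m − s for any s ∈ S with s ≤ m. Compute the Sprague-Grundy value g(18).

Build the Grundy sequence with g(k) = mex{g(k−s) : s ∈ {2, 3}, s ≤ k}:
k:     0  1  2  3  4  5  6  7  8  9 10 11 12 13 14 15 16 17 18
g(k):  0  0  1  1  2  0  0  1  1  2  0  0  1  1  2  0  0  1  1
So g(18) = 1.

1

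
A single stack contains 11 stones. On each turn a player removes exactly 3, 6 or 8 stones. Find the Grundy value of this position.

0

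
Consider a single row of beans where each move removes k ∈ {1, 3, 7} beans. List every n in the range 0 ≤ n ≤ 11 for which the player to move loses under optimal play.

Compute g(0), g(1), … for moves {1, 3, 7}:
g(0) = mex{} = 0
g(1) = mex{0} = 1
g(2) = mex{1} = 0
g(3) = mex{0} = 1
g(4) = mex{1} = 0
g(5) = mex{0} = 1
g(6) = mex{1} = 0
g(7) = mex{0} = 1
g(8) = mex{1} = 0
g(9) = mex{0} = 1
g(10) = mex{1} = 0
g(11) = mex{0} = 1
The P-positions (g = 0) in 0..11 are 0, 2, 4, 6, 8, 10.

0, 2, 4, 6, 8, 10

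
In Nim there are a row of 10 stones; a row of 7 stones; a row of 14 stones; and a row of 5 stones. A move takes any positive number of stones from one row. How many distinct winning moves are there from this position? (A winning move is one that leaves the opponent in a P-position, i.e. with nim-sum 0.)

3

Compute the nim-sum pairwise:
10 ^ 7 = 13
13 ^ 14 = 3
3 ^ 5 = 6
The overall nim-sum is X = 6. A row of size p has a winning move iff p XOR X < p (reduce it to p XOR X).
  10: 10 XOR 6 = 12 ≥ 10 — no move.
  7: 7 XOR 6 = 1 < 7 — winning move (to 1).
  14: 14 XOR 6 = 8 < 14 — winning move (to 8).
  5: 5 XOR 6 = 3 < 5 — winning move (to 3).
That gives 3 winning moves.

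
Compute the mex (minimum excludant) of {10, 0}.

0 is in the set but 1 is not, so the mex is 1.

1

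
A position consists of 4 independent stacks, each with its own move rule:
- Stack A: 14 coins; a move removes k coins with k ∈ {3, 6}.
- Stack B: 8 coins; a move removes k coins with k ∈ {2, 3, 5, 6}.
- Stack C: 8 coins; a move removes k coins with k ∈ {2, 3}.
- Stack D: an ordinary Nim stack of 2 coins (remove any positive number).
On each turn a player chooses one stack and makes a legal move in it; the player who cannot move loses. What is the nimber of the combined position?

Build the Grundy sequence for stack A with g(k) = mex{g(k−s) : s ∈ {3, 6}, s ≤ k}:
k:     0  1  2  3  4  5  6  7  8  9 10 11 12 13 14
g(k):  0  0  0  1  1  1  2  2  2  0  0  0  1  1  1
So g(14) = 1.
For stack B, compute g(0), g(1), … with moves {2, 3, 5, 6}:
g(0) = mex{} = 0
g(1) = mex{} = 0
g(2) = mex{0} = 1
g(3) = mex{0} = 1
g(4) = mex{0,1} = 2
g(5) = mex{0,1} = 2
g(6) = mex{0,1,2} = 3
g(7) = mex{0,1,2} = 3
g(8) = mex{1,2,3} = 0
So g(8) = 0.
Grundy values for stack C (subtraction set {2, 3}):
g(0) = mex{} = 0
g(1) = mex{} = 0
g(2) = mex{0} = 1
g(3) = mex{0} = 1
g(4) = mex{0,1} = 2
g(5) = mex{1} = 0
g(6) = mex{1,2} = 0
g(7) = mex{0,2} = 1
g(8) = mex{0} = 1
So g(8) = 1.
Stack D is a plain Nim stack of size 2, so its Grundy value is 2.
The value of a disjunctive sum is the nim-sum of the parts.
Combined value = 1 ⊕ 0 ⊕ 1 ⊕ 2 = 2.

2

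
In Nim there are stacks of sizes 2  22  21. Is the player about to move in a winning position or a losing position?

In binary:
  00010  (2)
  10110  (22)
  10101  (21)
  -----
  00001  (1)
The nim-sum is 1 ≠ 0, so this is an N-position: the player to move can win.

Winning position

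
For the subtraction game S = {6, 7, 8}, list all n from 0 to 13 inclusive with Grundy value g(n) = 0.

Compute g(0), g(1), … for moves {6, 7, 8}:
g(0) = mex{} = 0
g(1) = mex{} = 0
g(2) = mex{} = 0
g(3) = mex{} = 0
g(4) = mex{} = 0
g(5) = mex{} = 0
g(6) = mex{0} = 1
g(7) = mex{0} = 1
g(8) = mex{0} = 1
g(9) = mex{0} = 1
g(10) = mex{0} = 1
g(11) = mex{0} = 1
g(12) = mex{0,1} = 2
g(13) = mex{0,1} = 2
The P-positions (g = 0) in 0..13 are 0, 1, 2, 3, 4, 5.

0, 1, 2, 3, 4, 5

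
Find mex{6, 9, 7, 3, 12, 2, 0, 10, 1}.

The values 0, 1, 2, 3 are all present; 4 is the first non-negative integer missing from the set.

4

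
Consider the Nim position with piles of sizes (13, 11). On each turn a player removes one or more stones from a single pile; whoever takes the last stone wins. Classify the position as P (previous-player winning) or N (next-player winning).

N-position

In binary:
  1101  (13)
  1011  (11)
  ----
  0110  (6)
The nim-sum is 6 ≠ 0, so this is an N-position: the player to move can win.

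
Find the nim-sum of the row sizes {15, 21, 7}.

Compute the nim-sum pairwise:
15 ^ 21 = 26
26 ^ 7 = 29

29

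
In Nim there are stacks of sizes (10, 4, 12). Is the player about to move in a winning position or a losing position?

Winning position

Write each in binary and XOR column by column:
  1010  (10)
  0100  (4)
  1100  (12)
  ----
  0010  (2)
The nim-sum is 2 ≠ 0, so this is an N-position: the player to move can win.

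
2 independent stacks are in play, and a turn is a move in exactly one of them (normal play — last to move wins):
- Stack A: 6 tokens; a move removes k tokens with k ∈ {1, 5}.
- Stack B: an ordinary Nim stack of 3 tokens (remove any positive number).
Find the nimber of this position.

Grundy values for stack A (subtraction set {1, 5}):
g(0) = mex{} = 0
g(1) = mex{0} = 1
g(2) = mex{1} = 0
g(3) = mex{0} = 1
g(4) = mex{1} = 0
g(5) = mex{0} = 1
g(6) = mex{1} = 0
So g(6) = 0.
Stack B is a plain Nim stack of size 3, so its Grundy value is 3.
The value of a disjunctive sum is the nim-sum of the parts.
Combined value = 0 ⊕ 3 = 3.

3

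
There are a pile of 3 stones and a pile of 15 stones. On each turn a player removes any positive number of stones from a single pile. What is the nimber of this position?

12

Write each in binary and XOR column by column:
  0011  (3)
  1111  (15)
  ----
  1100  (12)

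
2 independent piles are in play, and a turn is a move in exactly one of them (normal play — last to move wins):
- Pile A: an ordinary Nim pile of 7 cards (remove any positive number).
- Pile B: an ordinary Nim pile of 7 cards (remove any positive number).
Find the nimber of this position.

Pile A is a plain Nim pile of size 7, so its Grundy value is 7.
Pile B is a plain Nim pile of size 7, so its Grundy value is 7.
By the Sprague-Grundy theorem, the Grundy value of a sum of independent games is the XOR of the component values.
Combined value = 7 XOR 7 = 0.

0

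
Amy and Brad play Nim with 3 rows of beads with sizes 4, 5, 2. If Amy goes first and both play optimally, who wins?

Amy wins

Compute the nim-sum pairwise:
4 XOR 5 = 1
1 XOR 2 = 3
The nim-sum is 3 ≠ 0, so this is an N-position: the player to move can win; Amy has a winning move.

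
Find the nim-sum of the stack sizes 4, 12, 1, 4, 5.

8

Compute the nim-sum pairwise:
4 ⊕ 12 = 8
8 ⊕ 1 = 9
9 ⊕ 4 = 13
13 ⊕ 5 = 8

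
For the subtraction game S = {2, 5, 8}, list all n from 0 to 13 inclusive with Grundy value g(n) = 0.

0, 1, 4, 7, 10, 11

Build the Grundy sequence with g(k) = mex{g(k−s) : s ∈ {2, 5, 8}, s ≤ k}:
g(0) = mex{} = 0
g(1) = mex{} = 0
g(2) = mex{0} = 1
g(3) = mex{0} = 1
g(4) = mex{1} = 0
g(5) = mex{0,1} = 2
g(6) = mex{0} = 1
g(7) = mex{1,2} = 0
g(8) = mex{0,1} = 2
g(9) = mex{0} = 1
g(10) = mex{1,2} = 0
g(11) = mex{1} = 0
g(12) = mex{0} = 1
g(13) = mex{0,2} = 1
The P-positions (g = 0) in 0..13 are 0, 1, 4, 7, 10, 11.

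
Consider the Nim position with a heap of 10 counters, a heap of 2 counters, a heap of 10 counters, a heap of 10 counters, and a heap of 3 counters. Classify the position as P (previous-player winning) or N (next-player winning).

Compute the nim-sum pairwise:
10 ⊕ 2 = 8
8 ⊕ 10 = 2
2 ⊕ 10 = 8
8 ⊕ 3 = 11
The nim-sum is 11 ≠ 0, so this is an N-position: the player to move can win.

N-position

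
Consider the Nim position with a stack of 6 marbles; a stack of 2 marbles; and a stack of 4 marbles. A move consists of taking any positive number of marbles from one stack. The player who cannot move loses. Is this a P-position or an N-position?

P-position

Compute the nim-sum pairwise:
6 ^ 2 = 4
4 ^ 4 = 0
The nim-sum is 0, so this is a P-position: the player to move is in a losing position under optimal play.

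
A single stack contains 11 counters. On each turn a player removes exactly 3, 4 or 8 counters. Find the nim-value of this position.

Grundy values for subtraction set {3, 4, 8}:
k:     0  1  2  3  4  5  6  7  8  9 10 11
g(k):  0  0  0  1  1  1  2  0  2  3  1  3
So g(11) = 3.

3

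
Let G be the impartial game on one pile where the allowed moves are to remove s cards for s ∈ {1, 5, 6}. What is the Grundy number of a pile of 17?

2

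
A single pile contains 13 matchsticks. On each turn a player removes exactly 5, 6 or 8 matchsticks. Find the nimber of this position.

Grundy values for subtraction set {5, 6, 8}:
k:     0  1  2  3  4  5  6  7  8  9 10 11 12 13
g(k):  0  0  0  0  0  1  1  1  1  1  2  2  2  0
So g(13) = 0.

0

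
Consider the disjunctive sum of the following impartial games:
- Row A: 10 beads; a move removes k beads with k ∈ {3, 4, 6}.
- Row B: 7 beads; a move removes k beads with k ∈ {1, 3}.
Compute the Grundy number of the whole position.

For row A, compute g(0), g(1), … with moves {3, 4, 6}:
k:     0  1  2  3  4  5  6  7  8  9 10
g(k):  0  0  0  1  1  1  2  2  2  0  0
So g(10) = 0.
For row B, compute g(0), g(1), … with moves {1, 3}:
g(0) = mex{} = 0
g(1) = mex{0} = 1
g(2) = mex{1} = 0
g(3) = mex{0} = 1
g(4) = mex{1} = 0
g(5) = mex{0} = 1
g(6) = mex{1} = 0
g(7) = mex{0} = 1
So g(7) = 1.
By the Sprague-Grundy theorem, the Grundy value of a sum of independent games is the XOR of the component values.
Combined value = 0 XOR 1 = 1.

1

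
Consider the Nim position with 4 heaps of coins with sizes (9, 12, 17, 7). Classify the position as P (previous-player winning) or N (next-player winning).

N-position

Compute the nim-sum pairwise:
9 ^ 12 = 5
5 ^ 17 = 20
20 ^ 7 = 19
The nim-sum is 19 ≠ 0, so this is an N-position: the player to move can win.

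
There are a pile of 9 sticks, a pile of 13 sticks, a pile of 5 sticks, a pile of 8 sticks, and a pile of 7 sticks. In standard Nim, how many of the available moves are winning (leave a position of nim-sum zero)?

Compute the nim-sum pairwise:
9 ^ 13 = 4
4 ^ 5 = 1
1 ^ 8 = 9
9 ^ 7 = 14
The overall nim-sum is X = 14. A pile of size p has a winning move iff p XOR X < p (reduce it to p XOR X).
  9: 9 XOR 14 = 7 < 9 — winning move (to 7).
  13: 13 XOR 14 = 3 < 13 — winning move (to 3).
  5: 5 XOR 14 = 11 ≥ 5 — no move.
  8: 8 XOR 14 = 6 < 8 — winning move (to 6).
  7: 7 XOR 14 = 9 ≥ 7 — no move.
That gives 3 winning moves.

3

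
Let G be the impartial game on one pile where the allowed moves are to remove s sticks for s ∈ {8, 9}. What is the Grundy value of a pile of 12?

1

Grundy values for subtraction set {8, 9}:
g(0) = mex{} = 0
g(1) = mex{} = 0
g(2) = mex{} = 0
g(3) = mex{} = 0
g(4) = mex{} = 0
g(5) = mex{} = 0
g(6) = mex{} = 0
g(7) = mex{} = 0
g(8) = mex{0} = 1
g(9) = mex{0} = 1
g(10) = mex{0} = 1
g(11) = mex{0} = 1
g(12) = mex{0} = 1
So g(12) = 1.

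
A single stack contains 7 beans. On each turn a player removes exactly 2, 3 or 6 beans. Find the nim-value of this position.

1

Build the Grundy sequence with g(k) = mex{g(k−s) : s ∈ {2, 3, 6}, s ≤ k}:
k:     0  1  2  3  4  5  6  7
g(k):  0  0  1  1  2  0  3  1
So g(7) = 1.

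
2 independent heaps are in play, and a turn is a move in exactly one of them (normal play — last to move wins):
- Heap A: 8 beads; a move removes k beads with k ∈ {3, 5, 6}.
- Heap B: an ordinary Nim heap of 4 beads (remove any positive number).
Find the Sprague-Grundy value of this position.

6

For heap A, compute g(0), g(1), … with moves {3, 5, 6}:
k:     0  1  2  3  4  5  6  7  8
g(k):  0  0  0  1  1  1  2  2  2
So g(8) = 2.
Heap B is a plain Nim heap of size 4, so its Grundy value is 4.
The value of a disjunctive sum is the nim-sum of the parts.
Combined value = 2 XOR 4 = 6.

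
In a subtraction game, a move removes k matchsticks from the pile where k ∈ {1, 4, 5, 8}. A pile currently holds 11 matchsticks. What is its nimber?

0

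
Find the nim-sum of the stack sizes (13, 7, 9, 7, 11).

15

Bitwise XOR of the heap sizes:
  1101  (13)
  0111  (7)
  1001  (9)
  0111  (7)
  1011  (11)
  ----
  1111  (15)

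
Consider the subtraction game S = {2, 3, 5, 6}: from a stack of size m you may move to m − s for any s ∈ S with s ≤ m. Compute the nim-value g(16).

Grundy values for subtraction set {2, 3, 5, 6}:
k:     0  1  2  3  4  5  6  7  8  9 10 11 12 13 14 15 16
g(k):  0  0  1  1  2  2  3  3  0  0  1  1  2  2  3  3  0
So g(16) = 0.

0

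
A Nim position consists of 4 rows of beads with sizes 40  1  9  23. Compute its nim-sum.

Nim-sum: 40 ^ 1 ^ 9 ^ 23 = 55.

55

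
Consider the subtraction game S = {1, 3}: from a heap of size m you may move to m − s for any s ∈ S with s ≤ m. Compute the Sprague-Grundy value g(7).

1

Grundy values for subtraction set {1, 3}:
g(0) = mex{} = 0
g(1) = mex{0} = 1
g(2) = mex{1} = 0
g(3) = mex{0} = 1
g(4) = mex{1} = 0
g(5) = mex{0} = 1
g(6) = mex{1} = 0
g(7) = mex{0} = 1
So g(7) = 1.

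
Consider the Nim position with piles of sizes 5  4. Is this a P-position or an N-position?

In binary:
  101  (5)
  100  (4)
  ---
  001  (1)
The nim-sum is 1 ≠ 0, so this is an N-position: the player to move can win.

N-position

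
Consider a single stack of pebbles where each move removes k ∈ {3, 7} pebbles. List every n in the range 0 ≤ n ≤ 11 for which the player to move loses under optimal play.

0, 1, 2, 6, 10, 11

Compute g(0), g(1), … for moves {3, 7}:
k:     0  1  2  3  4  5  6  7  8  9 10 11
g(k):  0  0  0  1  1  1  0  2  2  1  0  0
The P-positions (g = 0) in 0..11 are 0, 1, 2, 6, 10, 11.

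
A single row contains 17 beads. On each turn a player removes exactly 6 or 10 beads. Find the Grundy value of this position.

Build the Grundy sequence with g(k) = mex{g(k−s) : s ∈ {6, 10}, s ≤ k}:
k:     0  1  2  3  4  5  6  7  8  9 10 11 12 13 14 15 16 17
g(k):  0  0  0  0  0  0  1  1  1  1  1  1  2  2  2  2  0  0
So g(17) = 0.

0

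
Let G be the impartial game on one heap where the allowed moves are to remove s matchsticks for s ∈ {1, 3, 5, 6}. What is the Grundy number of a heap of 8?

Build the Grundy sequence with g(k) = mex{g(k−s) : s ∈ {1, 3, 5, 6}, s ≤ k}:
k:     0  1  2  3  4  5  6  7  8
g(k):  0  1  0  1  0  1  2  3  2
So g(8) = 2.

2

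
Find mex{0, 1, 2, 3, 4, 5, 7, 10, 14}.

The values 0, 1, 2, 3, 4, 5 are all present; 6 is the first non-negative integer missing from the set.

6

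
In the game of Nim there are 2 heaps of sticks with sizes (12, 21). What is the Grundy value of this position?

In binary:
  01100  (12)
  10101  (21)
  -----
  11001  (25)

25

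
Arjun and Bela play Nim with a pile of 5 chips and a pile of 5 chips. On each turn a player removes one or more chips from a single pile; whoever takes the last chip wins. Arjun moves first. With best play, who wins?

Nim-sum: 5 ^ 5 = 0.
The nim-sum is 0, so this is a P-position: the player to move is in a losing position under optimal play; Arjun is about to move from it and so loses — Bela wins.

Bela wins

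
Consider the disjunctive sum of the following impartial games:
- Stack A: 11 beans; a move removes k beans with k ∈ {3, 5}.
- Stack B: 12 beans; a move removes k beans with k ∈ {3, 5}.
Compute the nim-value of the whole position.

Grundy values for stack A (subtraction set {3, 5}):
g(0) = mex{} = 0
g(1) = mex{} = 0
g(2) = mex{} = 0
g(3) = mex{0} = 1
g(4) = mex{0} = 1
g(5) = mex{0} = 1
g(6) = mex{0,1} = 2
g(7) = mex{0,1} = 2
g(8) = mex{1} = 0
g(9) = mex{1,2} = 0
g(10) = mex{1,2} = 0
g(11) = mex{0,2} = 1
So g(11) = 1.
For stack B, compute g(0), g(1), … with moves {3, 5}:
k:     0  1  2  3  4  5  6  7  8  9 10 11 12
g(k):  0  0  0  1  1  1  2  2  0  0  0  1  1
So g(12) = 1.
By the Sprague-Grundy theorem, the Grundy value of a sum of independent games is the XOR of the component values.
Combined value = 1 XOR 1 = 0.

0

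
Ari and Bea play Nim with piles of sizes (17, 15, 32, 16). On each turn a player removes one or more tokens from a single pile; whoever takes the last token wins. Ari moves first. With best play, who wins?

Compute the nim-sum pairwise:
17 ^ 15 = 30
30 ^ 32 = 62
62 ^ 16 = 46
The nim-sum is 46 ≠ 0, so this is an N-position: the player to move can win; Ari has a winning move.

Ari wins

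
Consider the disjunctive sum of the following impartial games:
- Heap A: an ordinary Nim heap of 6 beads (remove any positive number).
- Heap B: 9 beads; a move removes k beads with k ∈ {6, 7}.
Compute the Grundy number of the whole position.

7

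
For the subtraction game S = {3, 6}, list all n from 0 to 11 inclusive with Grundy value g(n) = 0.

Compute g(0), g(1), … for moves {3, 6}:
g(0) = mex{} = 0
g(1) = mex{} = 0
g(2) = mex{} = 0
g(3) = mex{0} = 1
g(4) = mex{0} = 1
g(5) = mex{0} = 1
g(6) = mex{0,1} = 2
g(7) = mex{0,1} = 2
g(8) = mex{0,1} = 2
g(9) = mex{1,2} = 0
g(10) = mex{1,2} = 0
g(11) = mex{1,2} = 0
The P-positions (g = 0) in 0..11 are 0, 1, 2, 9, 10, 11.

0, 1, 2, 9, 10, 11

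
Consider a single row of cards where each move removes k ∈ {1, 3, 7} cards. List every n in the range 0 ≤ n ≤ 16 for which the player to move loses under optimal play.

0, 2, 4, 6, 8, 10, 12, 14, 16

Grundy values for subtraction set {1, 3, 7}:
k:     0  1  2  3  4  5  6  7  8  9 10 11 12 13 14 15 16
g(k):  0  1  0  1  0  1  0  1  0  1  0  1  0  1  0  1  0
The P-positions (g = 0) in 0..16 are 0, 2, 4, 6, 8, 10, 12, 14, 16.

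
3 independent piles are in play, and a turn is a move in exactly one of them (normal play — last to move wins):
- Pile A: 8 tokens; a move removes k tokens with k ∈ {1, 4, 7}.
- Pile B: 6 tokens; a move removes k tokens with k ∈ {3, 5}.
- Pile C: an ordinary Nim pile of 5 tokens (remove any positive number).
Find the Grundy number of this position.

Grundy values for pile A (subtraction set {1, 4, 7}):
g(0) = mex{} = 0
g(1) = mex{0} = 1
g(2) = mex{1} = 0
g(3) = mex{0} = 1
g(4) = mex{0,1} = 2
g(5) = mex{1,2} = 0
g(6) = mex{0} = 1
g(7) = mex{0,1} = 2
g(8) = mex{1,2} = 0
So g(8) = 0.
For pile B, compute g(0), g(1), … with moves {3, 5}:
k:     0  1  2  3  4  5  6
g(k):  0  0  0  1  1  1  2
So g(6) = 2.
Pile C is a plain Nim pile of size 5, so its Grundy value is 5.
The value of a disjunctive sum is the nim-sum of the parts.
Combined value = 0 ⊕ 2 ⊕ 5 = 7.

7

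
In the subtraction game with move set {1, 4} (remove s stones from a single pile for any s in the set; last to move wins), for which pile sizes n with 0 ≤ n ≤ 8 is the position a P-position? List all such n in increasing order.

0, 2, 5, 7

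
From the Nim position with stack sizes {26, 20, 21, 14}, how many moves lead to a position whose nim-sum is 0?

Bitwise XOR of the heap sizes:
  11010  (26)
  10100  (20)
  10101  (21)
  01110  (14)
  -----
  10101  (21)
The overall nim-sum is X = 21. A stack of size p has a winning move iff p XOR X < p (reduce it to p XOR X).
  26: 26 XOR 21 = 15 < 26 — winning move (to 15).
  20: 20 XOR 21 = 1 < 20 — winning move (to 1).
  21: 21 XOR 21 = 0 < 21 — winning move (to 0).
  14: 14 XOR 21 = 27 ≥ 14 — no move.
That gives 3 winning moves.

3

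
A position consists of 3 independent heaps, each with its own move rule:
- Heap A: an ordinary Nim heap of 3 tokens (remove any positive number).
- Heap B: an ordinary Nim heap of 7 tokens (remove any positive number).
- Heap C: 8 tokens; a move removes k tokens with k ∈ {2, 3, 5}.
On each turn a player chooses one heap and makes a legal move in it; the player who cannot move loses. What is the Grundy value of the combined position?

4

Heap A is a plain Nim heap of size 3, so its Grundy value is 3.
Heap B is a plain Nim heap of size 7, so its Grundy value is 7.
Grundy values for heap C (subtraction set {2, 3, 5}):
k:     0  1  2  3  4  5  6  7  8
g(k):  0  0  1  1  2  2  3  0  0
So g(8) = 0.
The value of a disjunctive sum is the nim-sum of the parts.
Combined value = 3 XOR 7 XOR 0 = 4.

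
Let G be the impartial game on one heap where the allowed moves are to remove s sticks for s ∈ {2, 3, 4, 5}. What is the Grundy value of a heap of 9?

1

Build the Grundy sequence with g(k) = mex{g(k−s) : s ∈ {2, 3, 4, 5}, s ≤ k}:
k:     0  1  2  3  4  5  6  7  8  9
g(k):  0  0  1  1  2  2  3  0  0  1
So g(9) = 1.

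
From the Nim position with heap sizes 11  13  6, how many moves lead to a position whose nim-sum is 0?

0

Nim-sum: 11 XOR 13 XOR 6 = 0.
The nim-sum is already 0, so every move leaves a nonzero nim-sum — there are no winning moves.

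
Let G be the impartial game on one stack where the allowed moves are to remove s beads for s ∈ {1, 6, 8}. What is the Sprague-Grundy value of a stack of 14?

0

Grundy values for subtraction set {1, 6, 8}:
k:     0  1  2  3  4  5  6  7  8  9 10 11 12 13 14
g(k):  0  1  0  1  0  1  2  0  1  0  1  0  1  2  0
So g(14) = 0.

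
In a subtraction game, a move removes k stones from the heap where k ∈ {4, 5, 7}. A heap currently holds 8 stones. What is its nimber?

2

Compute g(0), g(1), … for moves {4, 5, 7}:
g(0) = mex{} = 0
g(1) = mex{} = 0
g(2) = mex{} = 0
g(3) = mex{} = 0
g(4) = mex{0} = 1
g(5) = mex{0} = 1
g(6) = mex{0} = 1
g(7) = mex{0} = 1
g(8) = mex{0,1} = 2
So g(8) = 2.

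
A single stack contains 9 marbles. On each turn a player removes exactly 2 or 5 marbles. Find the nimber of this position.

Grundy values for subtraction set {2, 5}:
g(0) = mex{} = 0
g(1) = mex{} = 0
g(2) = mex{0} = 1
g(3) = mex{0} = 1
g(4) = mex{1} = 0
g(5) = mex{0,1} = 2
g(6) = mex{0} = 1
g(7) = mex{1,2} = 0
g(8) = mex{1} = 0
g(9) = mex{0} = 1
So g(9) = 1.

1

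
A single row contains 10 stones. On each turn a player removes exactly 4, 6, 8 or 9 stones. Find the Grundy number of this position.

2

Grundy values for subtraction set {4, 6, 8, 9}:
g(0) = mex{} = 0
g(1) = mex{} = 0
g(2) = mex{} = 0
g(3) = mex{} = 0
g(4) = mex{0} = 1
g(5) = mex{0} = 1
g(6) = mex{0} = 1
g(7) = mex{0} = 1
g(8) = mex{0,1} = 2
g(9) = mex{0,1} = 2
g(10) = mex{0,1} = 2
So g(10) = 2.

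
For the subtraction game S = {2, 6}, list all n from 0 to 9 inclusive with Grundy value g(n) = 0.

0, 1, 4, 5, 8, 9

Grundy values for subtraction set {2, 6}:
g(0) = mex{} = 0
g(1) = mex{} = 0
g(2) = mex{0} = 1
g(3) = mex{0} = 1
g(4) = mex{1} = 0
g(5) = mex{1} = 0
g(6) = mex{0} = 1
g(7) = mex{0} = 1
g(8) = mex{1} = 0
g(9) = mex{1} = 0
The P-positions (g = 0) in 0..9 are 0, 1, 4, 5, 8, 9.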